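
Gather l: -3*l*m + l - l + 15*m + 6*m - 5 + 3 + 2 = -3*l*m + 21*m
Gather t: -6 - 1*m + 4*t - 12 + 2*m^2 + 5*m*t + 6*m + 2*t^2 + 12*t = 2*m^2 + 5*m + 2*t^2 + t*(5*m + 16) - 18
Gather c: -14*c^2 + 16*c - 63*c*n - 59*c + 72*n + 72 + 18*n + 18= -14*c^2 + c*(-63*n - 43) + 90*n + 90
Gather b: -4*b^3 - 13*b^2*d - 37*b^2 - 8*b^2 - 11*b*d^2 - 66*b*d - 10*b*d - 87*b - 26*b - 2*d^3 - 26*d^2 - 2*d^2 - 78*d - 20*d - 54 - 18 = -4*b^3 + b^2*(-13*d - 45) + b*(-11*d^2 - 76*d - 113) - 2*d^3 - 28*d^2 - 98*d - 72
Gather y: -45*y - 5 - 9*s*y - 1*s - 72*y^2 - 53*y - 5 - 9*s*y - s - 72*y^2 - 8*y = -2*s - 144*y^2 + y*(-18*s - 106) - 10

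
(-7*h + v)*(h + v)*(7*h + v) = -49*h^3 - 49*h^2*v + h*v^2 + v^3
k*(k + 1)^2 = k^3 + 2*k^2 + k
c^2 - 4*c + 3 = (c - 3)*(c - 1)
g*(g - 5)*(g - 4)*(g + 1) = g^4 - 8*g^3 + 11*g^2 + 20*g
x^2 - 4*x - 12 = (x - 6)*(x + 2)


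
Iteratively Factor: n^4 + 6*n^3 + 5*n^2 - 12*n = (n + 3)*(n^3 + 3*n^2 - 4*n) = n*(n + 3)*(n^2 + 3*n - 4) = n*(n - 1)*(n + 3)*(n + 4)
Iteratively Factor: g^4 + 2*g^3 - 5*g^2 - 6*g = (g - 2)*(g^3 + 4*g^2 + 3*g) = g*(g - 2)*(g^2 + 4*g + 3) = g*(g - 2)*(g + 1)*(g + 3)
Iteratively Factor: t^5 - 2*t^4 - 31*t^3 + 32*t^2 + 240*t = (t + 4)*(t^4 - 6*t^3 - 7*t^2 + 60*t) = (t - 4)*(t + 4)*(t^3 - 2*t^2 - 15*t) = (t - 5)*(t - 4)*(t + 4)*(t^2 + 3*t) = t*(t - 5)*(t - 4)*(t + 4)*(t + 3)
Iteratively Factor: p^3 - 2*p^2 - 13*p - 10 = (p - 5)*(p^2 + 3*p + 2) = (p - 5)*(p + 2)*(p + 1)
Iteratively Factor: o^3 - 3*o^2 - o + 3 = (o - 3)*(o^2 - 1) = (o - 3)*(o - 1)*(o + 1)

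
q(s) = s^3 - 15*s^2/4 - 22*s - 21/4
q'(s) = 3*s^2 - 15*s/2 - 22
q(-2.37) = 12.51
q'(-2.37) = 12.63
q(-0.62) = 6.71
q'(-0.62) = -16.20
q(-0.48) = 4.34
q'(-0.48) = -17.71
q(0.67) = -21.37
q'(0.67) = -25.68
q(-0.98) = 11.77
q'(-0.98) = -11.77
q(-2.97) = 0.81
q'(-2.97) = 26.74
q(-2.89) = 2.87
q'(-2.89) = 24.73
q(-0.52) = 5.04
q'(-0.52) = -17.29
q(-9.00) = -840.00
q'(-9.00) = 288.50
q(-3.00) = 0.00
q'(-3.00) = 27.50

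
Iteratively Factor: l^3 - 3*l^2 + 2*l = (l)*(l^2 - 3*l + 2) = l*(l - 2)*(l - 1)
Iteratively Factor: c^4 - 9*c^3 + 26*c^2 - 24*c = (c - 2)*(c^3 - 7*c^2 + 12*c) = (c - 3)*(c - 2)*(c^2 - 4*c) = (c - 4)*(c - 3)*(c - 2)*(c)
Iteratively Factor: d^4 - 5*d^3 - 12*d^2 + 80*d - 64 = (d - 1)*(d^3 - 4*d^2 - 16*d + 64) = (d - 4)*(d - 1)*(d^2 - 16) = (d - 4)^2*(d - 1)*(d + 4)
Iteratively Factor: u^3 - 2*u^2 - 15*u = (u - 5)*(u^2 + 3*u) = u*(u - 5)*(u + 3)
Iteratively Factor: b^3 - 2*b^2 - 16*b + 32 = (b - 4)*(b^2 + 2*b - 8) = (b - 4)*(b - 2)*(b + 4)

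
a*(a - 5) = a^2 - 5*a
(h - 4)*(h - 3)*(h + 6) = h^3 - h^2 - 30*h + 72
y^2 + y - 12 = (y - 3)*(y + 4)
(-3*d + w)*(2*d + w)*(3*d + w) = -18*d^3 - 9*d^2*w + 2*d*w^2 + w^3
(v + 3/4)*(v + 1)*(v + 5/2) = v^3 + 17*v^2/4 + 41*v/8 + 15/8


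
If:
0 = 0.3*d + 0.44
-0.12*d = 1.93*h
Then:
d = -1.47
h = 0.09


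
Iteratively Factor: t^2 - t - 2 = (t + 1)*(t - 2)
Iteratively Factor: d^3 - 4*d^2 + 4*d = (d - 2)*(d^2 - 2*d) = (d - 2)^2*(d)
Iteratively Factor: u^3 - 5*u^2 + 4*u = (u)*(u^2 - 5*u + 4) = u*(u - 1)*(u - 4)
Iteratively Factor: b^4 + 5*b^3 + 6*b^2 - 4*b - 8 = (b + 2)*(b^3 + 3*b^2 - 4) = (b - 1)*(b + 2)*(b^2 + 4*b + 4) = (b - 1)*(b + 2)^2*(b + 2)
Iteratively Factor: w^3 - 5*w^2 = (w)*(w^2 - 5*w) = w^2*(w - 5)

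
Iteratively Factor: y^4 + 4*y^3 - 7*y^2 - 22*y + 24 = (y - 1)*(y^3 + 5*y^2 - 2*y - 24) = (y - 1)*(y + 4)*(y^2 + y - 6) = (y - 2)*(y - 1)*(y + 4)*(y + 3)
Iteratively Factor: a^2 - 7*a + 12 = (a - 3)*(a - 4)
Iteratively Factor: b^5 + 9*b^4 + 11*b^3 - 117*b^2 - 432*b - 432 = (b + 3)*(b^4 + 6*b^3 - 7*b^2 - 96*b - 144) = (b + 3)*(b + 4)*(b^3 + 2*b^2 - 15*b - 36) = (b + 3)^2*(b + 4)*(b^2 - b - 12) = (b - 4)*(b + 3)^2*(b + 4)*(b + 3)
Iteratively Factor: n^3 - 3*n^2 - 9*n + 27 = (n + 3)*(n^2 - 6*n + 9) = (n - 3)*(n + 3)*(n - 3)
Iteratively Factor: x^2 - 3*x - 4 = (x + 1)*(x - 4)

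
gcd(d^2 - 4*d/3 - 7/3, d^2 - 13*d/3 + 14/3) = d - 7/3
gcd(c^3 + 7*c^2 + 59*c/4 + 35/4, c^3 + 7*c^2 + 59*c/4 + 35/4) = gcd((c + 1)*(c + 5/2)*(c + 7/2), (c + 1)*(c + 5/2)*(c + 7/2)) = c^3 + 7*c^2 + 59*c/4 + 35/4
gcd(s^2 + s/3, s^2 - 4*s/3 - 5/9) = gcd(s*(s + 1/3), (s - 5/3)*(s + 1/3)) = s + 1/3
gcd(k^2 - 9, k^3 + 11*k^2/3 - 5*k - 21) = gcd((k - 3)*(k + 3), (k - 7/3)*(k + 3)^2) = k + 3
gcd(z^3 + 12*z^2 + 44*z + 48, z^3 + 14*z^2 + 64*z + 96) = z^2 + 10*z + 24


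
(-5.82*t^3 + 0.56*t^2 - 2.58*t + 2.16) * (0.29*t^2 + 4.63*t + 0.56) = -1.6878*t^5 - 26.7842*t^4 - 1.4146*t^3 - 11.0054*t^2 + 8.556*t + 1.2096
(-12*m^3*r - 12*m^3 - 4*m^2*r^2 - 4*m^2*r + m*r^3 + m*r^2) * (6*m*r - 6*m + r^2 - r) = -72*m^4*r^2 + 72*m^4 - 36*m^3*r^3 + 36*m^3*r + 2*m^2*r^4 - 2*m^2*r^2 + m*r^5 - m*r^3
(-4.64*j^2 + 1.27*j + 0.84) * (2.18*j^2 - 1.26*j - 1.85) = -10.1152*j^4 + 8.615*j^3 + 8.815*j^2 - 3.4079*j - 1.554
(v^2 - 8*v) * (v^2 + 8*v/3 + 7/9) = v^4 - 16*v^3/3 - 185*v^2/9 - 56*v/9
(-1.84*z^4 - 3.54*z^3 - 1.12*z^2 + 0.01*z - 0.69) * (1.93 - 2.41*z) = 4.4344*z^5 + 4.9802*z^4 - 4.133*z^3 - 2.1857*z^2 + 1.6822*z - 1.3317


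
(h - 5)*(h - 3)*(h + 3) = h^3 - 5*h^2 - 9*h + 45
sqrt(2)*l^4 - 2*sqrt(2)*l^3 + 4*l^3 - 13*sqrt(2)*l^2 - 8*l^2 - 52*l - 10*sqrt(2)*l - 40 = (l - 5)*(l + 2)*(l + 2*sqrt(2))*(sqrt(2)*l + sqrt(2))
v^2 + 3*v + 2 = (v + 1)*(v + 2)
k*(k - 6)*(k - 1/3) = k^3 - 19*k^2/3 + 2*k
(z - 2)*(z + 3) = z^2 + z - 6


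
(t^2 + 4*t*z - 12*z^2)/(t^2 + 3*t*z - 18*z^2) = (-t + 2*z)/(-t + 3*z)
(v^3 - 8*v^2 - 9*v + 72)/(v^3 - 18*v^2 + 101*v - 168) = (v + 3)/(v - 7)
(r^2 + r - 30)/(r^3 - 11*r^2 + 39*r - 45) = (r + 6)/(r^2 - 6*r + 9)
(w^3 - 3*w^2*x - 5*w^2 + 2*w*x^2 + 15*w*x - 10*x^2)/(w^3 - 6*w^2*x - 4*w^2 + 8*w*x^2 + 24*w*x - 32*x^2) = (-w^2 + w*x + 5*w - 5*x)/(-w^2 + 4*w*x + 4*w - 16*x)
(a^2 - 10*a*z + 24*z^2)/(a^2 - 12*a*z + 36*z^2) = (-a + 4*z)/(-a + 6*z)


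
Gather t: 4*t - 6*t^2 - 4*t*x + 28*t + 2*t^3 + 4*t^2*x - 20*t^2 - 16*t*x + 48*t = 2*t^3 + t^2*(4*x - 26) + t*(80 - 20*x)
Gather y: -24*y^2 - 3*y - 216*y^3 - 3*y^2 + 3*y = -216*y^3 - 27*y^2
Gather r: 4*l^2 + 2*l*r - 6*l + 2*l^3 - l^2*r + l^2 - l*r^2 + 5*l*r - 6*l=2*l^3 + 5*l^2 - l*r^2 - 12*l + r*(-l^2 + 7*l)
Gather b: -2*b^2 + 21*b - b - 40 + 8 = -2*b^2 + 20*b - 32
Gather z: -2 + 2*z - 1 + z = 3*z - 3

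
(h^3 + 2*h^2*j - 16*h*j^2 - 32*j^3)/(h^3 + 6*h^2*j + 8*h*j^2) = (h - 4*j)/h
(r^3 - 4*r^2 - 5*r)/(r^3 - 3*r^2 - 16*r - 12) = r*(r - 5)/(r^2 - 4*r - 12)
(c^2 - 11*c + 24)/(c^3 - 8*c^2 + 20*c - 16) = (c^2 - 11*c + 24)/(c^3 - 8*c^2 + 20*c - 16)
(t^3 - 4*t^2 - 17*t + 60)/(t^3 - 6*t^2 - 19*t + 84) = (t - 5)/(t - 7)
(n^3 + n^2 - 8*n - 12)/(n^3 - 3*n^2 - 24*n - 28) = (n - 3)/(n - 7)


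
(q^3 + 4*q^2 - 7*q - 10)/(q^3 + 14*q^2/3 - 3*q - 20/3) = 3*(q - 2)/(3*q - 4)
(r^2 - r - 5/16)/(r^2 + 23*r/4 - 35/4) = (r + 1/4)/(r + 7)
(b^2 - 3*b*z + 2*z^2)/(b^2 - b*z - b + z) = (b - 2*z)/(b - 1)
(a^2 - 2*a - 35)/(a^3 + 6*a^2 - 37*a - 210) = (a - 7)/(a^2 + a - 42)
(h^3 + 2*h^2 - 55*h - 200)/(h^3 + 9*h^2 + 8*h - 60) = (h^2 - 3*h - 40)/(h^2 + 4*h - 12)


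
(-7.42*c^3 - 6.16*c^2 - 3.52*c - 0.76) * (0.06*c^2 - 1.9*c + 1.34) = -0.4452*c^5 + 13.7284*c^4 + 1.55*c^3 - 1.612*c^2 - 3.2728*c - 1.0184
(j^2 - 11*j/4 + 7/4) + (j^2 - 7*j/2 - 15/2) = 2*j^2 - 25*j/4 - 23/4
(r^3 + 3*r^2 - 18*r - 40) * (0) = 0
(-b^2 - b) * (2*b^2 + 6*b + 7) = -2*b^4 - 8*b^3 - 13*b^2 - 7*b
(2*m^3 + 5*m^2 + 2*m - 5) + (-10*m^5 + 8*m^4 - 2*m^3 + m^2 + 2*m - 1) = -10*m^5 + 8*m^4 + 6*m^2 + 4*m - 6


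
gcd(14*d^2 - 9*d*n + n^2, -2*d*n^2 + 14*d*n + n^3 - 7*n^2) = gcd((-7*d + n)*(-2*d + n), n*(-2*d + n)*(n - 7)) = 2*d - n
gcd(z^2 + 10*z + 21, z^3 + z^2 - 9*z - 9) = z + 3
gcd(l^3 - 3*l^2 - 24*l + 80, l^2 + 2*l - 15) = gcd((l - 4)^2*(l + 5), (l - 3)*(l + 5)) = l + 5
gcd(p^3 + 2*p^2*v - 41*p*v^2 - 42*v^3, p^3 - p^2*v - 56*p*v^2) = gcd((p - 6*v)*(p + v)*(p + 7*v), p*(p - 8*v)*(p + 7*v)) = p + 7*v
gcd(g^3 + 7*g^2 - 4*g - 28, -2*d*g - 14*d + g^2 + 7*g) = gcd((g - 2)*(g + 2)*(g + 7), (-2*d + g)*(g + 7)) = g + 7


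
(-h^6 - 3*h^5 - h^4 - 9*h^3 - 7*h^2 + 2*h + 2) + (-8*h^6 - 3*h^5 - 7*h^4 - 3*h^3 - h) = -9*h^6 - 6*h^5 - 8*h^4 - 12*h^3 - 7*h^2 + h + 2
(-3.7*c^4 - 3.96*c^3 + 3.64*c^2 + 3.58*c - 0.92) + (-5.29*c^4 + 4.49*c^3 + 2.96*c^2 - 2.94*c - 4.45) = -8.99*c^4 + 0.53*c^3 + 6.6*c^2 + 0.64*c - 5.37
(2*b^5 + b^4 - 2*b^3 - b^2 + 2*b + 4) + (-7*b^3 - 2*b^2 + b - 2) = 2*b^5 + b^4 - 9*b^3 - 3*b^2 + 3*b + 2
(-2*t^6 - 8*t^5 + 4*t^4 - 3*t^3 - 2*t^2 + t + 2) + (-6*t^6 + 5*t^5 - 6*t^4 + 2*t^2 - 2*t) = -8*t^6 - 3*t^5 - 2*t^4 - 3*t^3 - t + 2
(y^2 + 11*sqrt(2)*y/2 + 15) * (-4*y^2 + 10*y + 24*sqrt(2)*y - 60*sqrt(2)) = -4*y^4 + 2*sqrt(2)*y^3 + 10*y^3 - 5*sqrt(2)*y^2 + 204*y^2 - 510*y + 360*sqrt(2)*y - 900*sqrt(2)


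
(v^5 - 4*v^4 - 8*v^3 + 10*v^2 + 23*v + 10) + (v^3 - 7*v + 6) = v^5 - 4*v^4 - 7*v^3 + 10*v^2 + 16*v + 16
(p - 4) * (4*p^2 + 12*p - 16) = 4*p^3 - 4*p^2 - 64*p + 64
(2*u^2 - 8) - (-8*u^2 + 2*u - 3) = 10*u^2 - 2*u - 5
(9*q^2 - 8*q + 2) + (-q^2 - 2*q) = 8*q^2 - 10*q + 2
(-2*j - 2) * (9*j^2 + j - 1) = -18*j^3 - 20*j^2 + 2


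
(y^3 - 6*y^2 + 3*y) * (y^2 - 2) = y^5 - 6*y^4 + y^3 + 12*y^2 - 6*y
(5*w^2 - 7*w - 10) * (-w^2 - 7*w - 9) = -5*w^4 - 28*w^3 + 14*w^2 + 133*w + 90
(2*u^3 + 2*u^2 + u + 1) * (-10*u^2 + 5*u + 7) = -20*u^5 - 10*u^4 + 14*u^3 + 9*u^2 + 12*u + 7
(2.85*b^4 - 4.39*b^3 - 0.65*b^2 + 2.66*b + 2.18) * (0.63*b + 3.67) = 1.7955*b^5 + 7.6938*b^4 - 16.5208*b^3 - 0.7097*b^2 + 11.1356*b + 8.0006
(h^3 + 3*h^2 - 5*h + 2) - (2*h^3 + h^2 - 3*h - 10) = -h^3 + 2*h^2 - 2*h + 12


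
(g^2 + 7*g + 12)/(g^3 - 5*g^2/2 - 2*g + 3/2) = 2*(g^2 + 7*g + 12)/(2*g^3 - 5*g^2 - 4*g + 3)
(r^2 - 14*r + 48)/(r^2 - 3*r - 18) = (r - 8)/(r + 3)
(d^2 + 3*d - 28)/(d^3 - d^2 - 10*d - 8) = (d + 7)/(d^2 + 3*d + 2)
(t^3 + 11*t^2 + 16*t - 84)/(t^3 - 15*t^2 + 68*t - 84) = (t^2 + 13*t + 42)/(t^2 - 13*t + 42)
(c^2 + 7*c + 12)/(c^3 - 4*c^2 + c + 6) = (c^2 + 7*c + 12)/(c^3 - 4*c^2 + c + 6)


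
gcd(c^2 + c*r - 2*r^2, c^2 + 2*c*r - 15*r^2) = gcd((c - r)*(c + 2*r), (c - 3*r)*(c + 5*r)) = 1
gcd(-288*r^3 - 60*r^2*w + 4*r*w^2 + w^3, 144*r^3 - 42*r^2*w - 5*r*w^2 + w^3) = 48*r^2 + 2*r*w - w^2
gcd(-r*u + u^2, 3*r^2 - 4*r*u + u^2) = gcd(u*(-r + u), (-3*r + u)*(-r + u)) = r - u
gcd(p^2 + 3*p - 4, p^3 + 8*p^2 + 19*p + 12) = p + 4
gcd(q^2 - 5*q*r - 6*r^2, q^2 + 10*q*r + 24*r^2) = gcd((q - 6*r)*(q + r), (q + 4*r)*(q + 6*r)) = 1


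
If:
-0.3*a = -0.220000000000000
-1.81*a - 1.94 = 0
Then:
No Solution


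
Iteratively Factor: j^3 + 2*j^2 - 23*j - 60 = (j + 3)*(j^2 - j - 20) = (j + 3)*(j + 4)*(j - 5)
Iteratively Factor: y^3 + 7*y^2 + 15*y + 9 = (y + 3)*(y^2 + 4*y + 3) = (y + 3)^2*(y + 1)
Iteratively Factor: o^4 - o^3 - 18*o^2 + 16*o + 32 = (o + 4)*(o^3 - 5*o^2 + 2*o + 8) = (o - 2)*(o + 4)*(o^2 - 3*o - 4) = (o - 2)*(o + 1)*(o + 4)*(o - 4)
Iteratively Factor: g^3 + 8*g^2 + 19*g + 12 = (g + 1)*(g^2 + 7*g + 12) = (g + 1)*(g + 3)*(g + 4)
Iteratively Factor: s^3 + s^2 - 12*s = (s + 4)*(s^2 - 3*s) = s*(s + 4)*(s - 3)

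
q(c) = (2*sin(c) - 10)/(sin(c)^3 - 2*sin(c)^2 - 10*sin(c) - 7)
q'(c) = (2*sin(c) - 10)*(-3*sin(c)^2*cos(c) + 4*sin(c)*cos(c) + 10*cos(c))/(sin(c)^3 - 2*sin(c)^2 - 10*sin(c) - 7)^2 + 2*cos(c)/(sin(c)^3 - 2*sin(c)^2 - 10*sin(c) - 7) = 2*(-2*sin(c)^3 + 17*sin(c)^2 - 20*sin(c) - 57)*cos(c)/((sin(c) + 1)^2*(sin(c)^2 - 3*sin(c) - 7)^2)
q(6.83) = 0.71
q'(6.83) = -0.68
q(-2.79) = 2.79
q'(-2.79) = 6.13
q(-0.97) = 17.30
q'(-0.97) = -69.36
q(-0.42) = 3.26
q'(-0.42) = -7.59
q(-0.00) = 1.43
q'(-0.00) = -2.33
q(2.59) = 0.71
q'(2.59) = 0.67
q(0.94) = 0.53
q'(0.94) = -0.30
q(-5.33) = 0.53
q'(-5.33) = -0.29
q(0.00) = 1.43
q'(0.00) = -2.33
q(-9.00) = 3.29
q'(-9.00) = 7.71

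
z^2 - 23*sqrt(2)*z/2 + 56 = (z - 8*sqrt(2))*(z - 7*sqrt(2)/2)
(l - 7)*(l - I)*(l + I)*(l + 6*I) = l^4 - 7*l^3 + 6*I*l^3 + l^2 - 42*I*l^2 - 7*l + 6*I*l - 42*I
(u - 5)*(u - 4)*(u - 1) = u^3 - 10*u^2 + 29*u - 20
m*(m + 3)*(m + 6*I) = m^3 + 3*m^2 + 6*I*m^2 + 18*I*m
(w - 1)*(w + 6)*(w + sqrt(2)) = w^3 + sqrt(2)*w^2 + 5*w^2 - 6*w + 5*sqrt(2)*w - 6*sqrt(2)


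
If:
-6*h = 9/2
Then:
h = -3/4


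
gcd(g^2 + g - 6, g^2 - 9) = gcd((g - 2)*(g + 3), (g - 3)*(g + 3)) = g + 3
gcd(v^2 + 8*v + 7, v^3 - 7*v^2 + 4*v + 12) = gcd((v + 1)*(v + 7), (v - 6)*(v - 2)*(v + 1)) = v + 1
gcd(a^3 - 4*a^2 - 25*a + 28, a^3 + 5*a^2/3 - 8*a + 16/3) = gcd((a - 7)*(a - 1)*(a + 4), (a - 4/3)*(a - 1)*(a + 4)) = a^2 + 3*a - 4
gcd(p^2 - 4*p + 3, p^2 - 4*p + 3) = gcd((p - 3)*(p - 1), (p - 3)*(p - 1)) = p^2 - 4*p + 3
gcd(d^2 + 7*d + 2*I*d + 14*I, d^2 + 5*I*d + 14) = 1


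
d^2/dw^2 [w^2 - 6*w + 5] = 2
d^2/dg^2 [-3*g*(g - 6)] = -6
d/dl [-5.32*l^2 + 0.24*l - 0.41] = 0.24 - 10.64*l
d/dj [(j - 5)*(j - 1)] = 2*j - 6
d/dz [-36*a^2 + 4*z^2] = 8*z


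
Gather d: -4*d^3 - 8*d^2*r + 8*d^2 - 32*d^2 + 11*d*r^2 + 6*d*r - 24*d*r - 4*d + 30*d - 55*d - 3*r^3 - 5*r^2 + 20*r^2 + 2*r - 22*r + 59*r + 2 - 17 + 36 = -4*d^3 + d^2*(-8*r - 24) + d*(11*r^2 - 18*r - 29) - 3*r^3 + 15*r^2 + 39*r + 21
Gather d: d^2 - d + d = d^2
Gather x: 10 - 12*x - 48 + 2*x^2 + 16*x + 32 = 2*x^2 + 4*x - 6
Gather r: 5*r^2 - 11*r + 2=5*r^2 - 11*r + 2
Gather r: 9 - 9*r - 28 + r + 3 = -8*r - 16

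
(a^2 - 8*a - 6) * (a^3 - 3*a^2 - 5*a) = a^5 - 11*a^4 + 13*a^3 + 58*a^2 + 30*a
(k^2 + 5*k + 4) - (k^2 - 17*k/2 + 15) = 27*k/2 - 11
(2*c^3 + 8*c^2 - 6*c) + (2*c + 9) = 2*c^3 + 8*c^2 - 4*c + 9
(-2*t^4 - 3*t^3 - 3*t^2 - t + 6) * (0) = 0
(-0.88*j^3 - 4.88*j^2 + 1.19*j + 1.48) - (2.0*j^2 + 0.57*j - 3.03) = -0.88*j^3 - 6.88*j^2 + 0.62*j + 4.51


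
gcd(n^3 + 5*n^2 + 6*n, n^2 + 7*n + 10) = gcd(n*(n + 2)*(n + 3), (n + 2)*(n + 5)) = n + 2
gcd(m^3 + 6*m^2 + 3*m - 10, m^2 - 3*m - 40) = m + 5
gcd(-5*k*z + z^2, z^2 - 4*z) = z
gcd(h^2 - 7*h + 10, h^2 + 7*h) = 1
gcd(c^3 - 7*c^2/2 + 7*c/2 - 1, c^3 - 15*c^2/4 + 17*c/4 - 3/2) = c^2 - 3*c + 2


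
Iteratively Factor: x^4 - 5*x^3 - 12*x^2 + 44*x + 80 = (x + 2)*(x^3 - 7*x^2 + 2*x + 40) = (x - 4)*(x + 2)*(x^2 - 3*x - 10) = (x - 4)*(x + 2)^2*(x - 5)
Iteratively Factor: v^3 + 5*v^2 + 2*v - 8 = (v - 1)*(v^2 + 6*v + 8) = (v - 1)*(v + 2)*(v + 4)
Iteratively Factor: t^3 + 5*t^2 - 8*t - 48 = (t + 4)*(t^2 + t - 12) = (t - 3)*(t + 4)*(t + 4)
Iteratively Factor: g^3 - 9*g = (g)*(g^2 - 9) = g*(g - 3)*(g + 3)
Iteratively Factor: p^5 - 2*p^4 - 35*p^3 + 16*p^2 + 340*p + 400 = (p + 2)*(p^4 - 4*p^3 - 27*p^2 + 70*p + 200) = (p + 2)^2*(p^3 - 6*p^2 - 15*p + 100) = (p - 5)*(p + 2)^2*(p^2 - p - 20) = (p - 5)*(p + 2)^2*(p + 4)*(p - 5)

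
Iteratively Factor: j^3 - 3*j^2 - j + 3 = (j - 3)*(j^2 - 1) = (j - 3)*(j - 1)*(j + 1)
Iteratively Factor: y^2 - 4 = (y - 2)*(y + 2)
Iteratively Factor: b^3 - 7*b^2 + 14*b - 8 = (b - 4)*(b^2 - 3*b + 2) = (b - 4)*(b - 2)*(b - 1)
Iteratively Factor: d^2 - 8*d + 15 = (d - 5)*(d - 3)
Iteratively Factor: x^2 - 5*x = (x - 5)*(x)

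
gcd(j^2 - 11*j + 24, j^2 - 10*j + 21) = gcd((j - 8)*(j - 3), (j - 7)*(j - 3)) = j - 3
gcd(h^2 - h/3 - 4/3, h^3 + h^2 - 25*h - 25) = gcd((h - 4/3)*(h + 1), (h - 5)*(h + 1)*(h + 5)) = h + 1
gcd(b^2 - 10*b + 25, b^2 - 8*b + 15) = b - 5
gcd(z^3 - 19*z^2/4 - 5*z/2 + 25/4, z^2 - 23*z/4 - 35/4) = z + 5/4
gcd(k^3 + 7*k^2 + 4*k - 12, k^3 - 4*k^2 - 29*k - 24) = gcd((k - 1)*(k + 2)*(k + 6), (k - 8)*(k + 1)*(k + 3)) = 1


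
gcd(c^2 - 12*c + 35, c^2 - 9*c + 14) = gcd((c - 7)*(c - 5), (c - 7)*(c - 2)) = c - 7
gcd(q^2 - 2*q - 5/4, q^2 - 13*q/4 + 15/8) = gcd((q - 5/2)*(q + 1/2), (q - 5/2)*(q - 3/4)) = q - 5/2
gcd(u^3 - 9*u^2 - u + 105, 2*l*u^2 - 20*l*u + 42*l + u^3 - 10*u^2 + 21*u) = u - 7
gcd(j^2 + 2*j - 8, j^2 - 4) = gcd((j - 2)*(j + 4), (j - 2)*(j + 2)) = j - 2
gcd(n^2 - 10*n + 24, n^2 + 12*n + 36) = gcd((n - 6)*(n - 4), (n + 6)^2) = 1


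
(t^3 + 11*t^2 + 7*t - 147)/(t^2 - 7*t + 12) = (t^2 + 14*t + 49)/(t - 4)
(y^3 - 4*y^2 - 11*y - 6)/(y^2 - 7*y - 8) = (y^2 - 5*y - 6)/(y - 8)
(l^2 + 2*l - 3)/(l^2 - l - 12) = (l - 1)/(l - 4)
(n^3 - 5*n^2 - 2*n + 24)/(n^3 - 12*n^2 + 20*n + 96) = (n^2 - 7*n + 12)/(n^2 - 14*n + 48)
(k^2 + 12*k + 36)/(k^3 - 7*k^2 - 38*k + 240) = (k + 6)/(k^2 - 13*k + 40)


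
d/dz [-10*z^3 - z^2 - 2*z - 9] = -30*z^2 - 2*z - 2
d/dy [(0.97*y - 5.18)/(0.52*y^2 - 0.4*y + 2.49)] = (-0.5044*y^2 + 5.3872*y + 0.3433)/(0.2704*y^4 - 0.416*y^3 + 2.7496*y^2 - 1.992*y + 6.2001)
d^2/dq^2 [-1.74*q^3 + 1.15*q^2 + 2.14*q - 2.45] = 2.3 - 10.44*q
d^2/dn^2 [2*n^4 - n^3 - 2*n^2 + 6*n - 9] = 24*n^2 - 6*n - 4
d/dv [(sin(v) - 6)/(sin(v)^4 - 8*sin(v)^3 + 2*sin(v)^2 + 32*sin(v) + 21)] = (-3*sin(v)^3 + 43*sin(v)^2 - 189*sin(v) + 213)*cos(v)/((sin(v) - 7)^2*(sin(v) - 3)^2*(sin(v) + 1)^3)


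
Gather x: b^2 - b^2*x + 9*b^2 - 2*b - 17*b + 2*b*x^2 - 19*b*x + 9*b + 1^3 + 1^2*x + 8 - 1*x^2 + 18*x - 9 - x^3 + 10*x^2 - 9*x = 10*b^2 - 10*b - x^3 + x^2*(2*b + 9) + x*(-b^2 - 19*b + 10)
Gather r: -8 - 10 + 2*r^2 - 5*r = 2*r^2 - 5*r - 18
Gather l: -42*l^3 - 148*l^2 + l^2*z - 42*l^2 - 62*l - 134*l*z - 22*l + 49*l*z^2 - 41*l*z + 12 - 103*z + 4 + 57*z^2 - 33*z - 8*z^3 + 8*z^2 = -42*l^3 + l^2*(z - 190) + l*(49*z^2 - 175*z - 84) - 8*z^3 + 65*z^2 - 136*z + 16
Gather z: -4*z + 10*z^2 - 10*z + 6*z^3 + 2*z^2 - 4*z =6*z^3 + 12*z^2 - 18*z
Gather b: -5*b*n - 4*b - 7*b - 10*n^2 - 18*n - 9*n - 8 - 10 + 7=b*(-5*n - 11) - 10*n^2 - 27*n - 11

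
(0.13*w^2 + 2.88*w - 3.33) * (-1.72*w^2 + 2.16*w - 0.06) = -0.2236*w^4 - 4.6728*w^3 + 11.9406*w^2 - 7.3656*w + 0.1998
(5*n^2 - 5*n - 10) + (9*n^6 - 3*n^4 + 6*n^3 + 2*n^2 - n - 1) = 9*n^6 - 3*n^4 + 6*n^3 + 7*n^2 - 6*n - 11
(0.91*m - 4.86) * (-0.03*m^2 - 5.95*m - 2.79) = -0.0273*m^3 - 5.2687*m^2 + 26.3781*m + 13.5594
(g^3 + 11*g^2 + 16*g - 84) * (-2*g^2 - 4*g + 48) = -2*g^5 - 26*g^4 - 28*g^3 + 632*g^2 + 1104*g - 4032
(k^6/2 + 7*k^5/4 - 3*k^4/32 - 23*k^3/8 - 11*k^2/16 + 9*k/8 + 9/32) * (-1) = -k^6/2 - 7*k^5/4 + 3*k^4/32 + 23*k^3/8 + 11*k^2/16 - 9*k/8 - 9/32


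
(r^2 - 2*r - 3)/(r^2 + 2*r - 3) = (r^2 - 2*r - 3)/(r^2 + 2*r - 3)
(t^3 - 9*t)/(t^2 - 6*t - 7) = t*(9 - t^2)/(-t^2 + 6*t + 7)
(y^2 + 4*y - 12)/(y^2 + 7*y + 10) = (y^2 + 4*y - 12)/(y^2 + 7*y + 10)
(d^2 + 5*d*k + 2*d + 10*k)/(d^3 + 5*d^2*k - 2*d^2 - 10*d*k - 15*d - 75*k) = (d + 2)/(d^2 - 2*d - 15)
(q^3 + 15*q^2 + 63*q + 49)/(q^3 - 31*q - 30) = (q^2 + 14*q + 49)/(q^2 - q - 30)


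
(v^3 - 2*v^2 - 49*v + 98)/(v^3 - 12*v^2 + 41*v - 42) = (v + 7)/(v - 3)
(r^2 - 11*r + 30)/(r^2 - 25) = (r - 6)/(r + 5)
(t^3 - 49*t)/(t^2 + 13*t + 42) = t*(t - 7)/(t + 6)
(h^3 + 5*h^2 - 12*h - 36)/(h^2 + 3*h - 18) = h + 2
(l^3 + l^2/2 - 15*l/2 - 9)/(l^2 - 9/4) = 2*(l^2 - l - 6)/(2*l - 3)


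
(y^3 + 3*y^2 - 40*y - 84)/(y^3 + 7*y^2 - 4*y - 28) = (y - 6)/(y - 2)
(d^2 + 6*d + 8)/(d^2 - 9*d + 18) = (d^2 + 6*d + 8)/(d^2 - 9*d + 18)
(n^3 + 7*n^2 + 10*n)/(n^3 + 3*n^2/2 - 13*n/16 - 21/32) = 32*n*(n^2 + 7*n + 10)/(32*n^3 + 48*n^2 - 26*n - 21)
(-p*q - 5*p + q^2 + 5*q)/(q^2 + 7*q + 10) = (-p + q)/(q + 2)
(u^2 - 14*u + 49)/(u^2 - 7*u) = (u - 7)/u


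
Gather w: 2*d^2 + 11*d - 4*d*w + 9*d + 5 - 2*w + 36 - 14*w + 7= 2*d^2 + 20*d + w*(-4*d - 16) + 48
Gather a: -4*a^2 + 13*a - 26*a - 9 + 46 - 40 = -4*a^2 - 13*a - 3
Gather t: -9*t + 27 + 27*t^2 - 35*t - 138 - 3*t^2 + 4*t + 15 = 24*t^2 - 40*t - 96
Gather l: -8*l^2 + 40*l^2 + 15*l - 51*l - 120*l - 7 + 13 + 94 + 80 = 32*l^2 - 156*l + 180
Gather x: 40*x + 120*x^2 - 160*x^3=-160*x^3 + 120*x^2 + 40*x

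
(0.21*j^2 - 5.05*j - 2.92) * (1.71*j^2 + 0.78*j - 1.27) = 0.3591*j^4 - 8.4717*j^3 - 9.1989*j^2 + 4.1359*j + 3.7084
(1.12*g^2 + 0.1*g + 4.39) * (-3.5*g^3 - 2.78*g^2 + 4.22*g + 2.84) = -3.92*g^5 - 3.4636*g^4 - 10.9166*g^3 - 8.6014*g^2 + 18.8098*g + 12.4676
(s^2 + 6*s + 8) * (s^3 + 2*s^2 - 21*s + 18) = s^5 + 8*s^4 - s^3 - 92*s^2 - 60*s + 144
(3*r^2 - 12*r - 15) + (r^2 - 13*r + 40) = 4*r^2 - 25*r + 25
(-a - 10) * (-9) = 9*a + 90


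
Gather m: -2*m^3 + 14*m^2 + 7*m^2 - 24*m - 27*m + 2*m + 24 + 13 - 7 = -2*m^3 + 21*m^2 - 49*m + 30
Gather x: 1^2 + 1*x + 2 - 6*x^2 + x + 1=-6*x^2 + 2*x + 4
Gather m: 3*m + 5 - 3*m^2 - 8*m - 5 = -3*m^2 - 5*m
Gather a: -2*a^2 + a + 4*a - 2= -2*a^2 + 5*a - 2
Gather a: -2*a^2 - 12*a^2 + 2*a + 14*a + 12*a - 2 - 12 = -14*a^2 + 28*a - 14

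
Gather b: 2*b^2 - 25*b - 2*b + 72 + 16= 2*b^2 - 27*b + 88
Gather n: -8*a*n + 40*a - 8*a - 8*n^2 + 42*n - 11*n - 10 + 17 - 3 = 32*a - 8*n^2 + n*(31 - 8*a) + 4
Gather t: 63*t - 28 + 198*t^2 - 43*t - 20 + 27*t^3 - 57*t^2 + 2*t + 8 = 27*t^3 + 141*t^2 + 22*t - 40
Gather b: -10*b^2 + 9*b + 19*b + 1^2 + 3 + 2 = -10*b^2 + 28*b + 6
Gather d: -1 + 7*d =7*d - 1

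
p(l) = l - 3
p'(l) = 1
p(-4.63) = -7.63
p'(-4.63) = 1.00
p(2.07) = -0.93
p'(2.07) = 1.00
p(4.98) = 1.98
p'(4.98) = 1.00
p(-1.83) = -4.83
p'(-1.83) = 1.00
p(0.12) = -2.88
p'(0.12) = 1.00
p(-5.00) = -8.00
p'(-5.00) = 1.00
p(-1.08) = -4.08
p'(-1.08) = 1.00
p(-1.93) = -4.93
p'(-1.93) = 1.00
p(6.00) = 3.00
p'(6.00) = 1.00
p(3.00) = 0.00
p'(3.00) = 1.00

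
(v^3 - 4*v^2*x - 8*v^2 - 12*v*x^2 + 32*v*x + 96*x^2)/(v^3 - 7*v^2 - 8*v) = (v^2 - 4*v*x - 12*x^2)/(v*(v + 1))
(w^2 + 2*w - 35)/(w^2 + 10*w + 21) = (w - 5)/(w + 3)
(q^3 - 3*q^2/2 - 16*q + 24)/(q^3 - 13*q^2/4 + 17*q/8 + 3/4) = 4*(q^2 - 16)/(4*q^2 - 7*q - 2)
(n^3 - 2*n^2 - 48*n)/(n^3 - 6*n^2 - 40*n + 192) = n/(n - 4)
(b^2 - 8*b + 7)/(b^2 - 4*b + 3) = (b - 7)/(b - 3)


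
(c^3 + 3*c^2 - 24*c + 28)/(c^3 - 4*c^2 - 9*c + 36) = (c^3 + 3*c^2 - 24*c + 28)/(c^3 - 4*c^2 - 9*c + 36)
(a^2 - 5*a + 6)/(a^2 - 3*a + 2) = (a - 3)/(a - 1)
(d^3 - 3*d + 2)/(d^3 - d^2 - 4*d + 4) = (d - 1)/(d - 2)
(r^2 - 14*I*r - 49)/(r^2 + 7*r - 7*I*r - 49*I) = (r - 7*I)/(r + 7)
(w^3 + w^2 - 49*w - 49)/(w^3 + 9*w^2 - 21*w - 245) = (w^2 - 6*w - 7)/(w^2 + 2*w - 35)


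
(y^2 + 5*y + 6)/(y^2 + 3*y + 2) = (y + 3)/(y + 1)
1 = 1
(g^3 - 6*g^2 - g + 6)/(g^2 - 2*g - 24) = (g^2 - 1)/(g + 4)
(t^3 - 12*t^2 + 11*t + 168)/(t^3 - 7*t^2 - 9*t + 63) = (t - 8)/(t - 3)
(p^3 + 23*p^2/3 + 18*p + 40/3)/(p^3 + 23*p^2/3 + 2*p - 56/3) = (3*p^2 + 17*p + 20)/(3*p^2 + 17*p - 28)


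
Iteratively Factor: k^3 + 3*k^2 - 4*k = (k + 4)*(k^2 - k) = k*(k + 4)*(k - 1)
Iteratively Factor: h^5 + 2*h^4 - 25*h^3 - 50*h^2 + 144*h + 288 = (h - 4)*(h^4 + 6*h^3 - h^2 - 54*h - 72) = (h - 4)*(h + 3)*(h^3 + 3*h^2 - 10*h - 24) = (h - 4)*(h - 3)*(h + 3)*(h^2 + 6*h + 8) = (h - 4)*(h - 3)*(h + 2)*(h + 3)*(h + 4)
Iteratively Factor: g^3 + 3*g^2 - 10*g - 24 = (g + 2)*(g^2 + g - 12) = (g - 3)*(g + 2)*(g + 4)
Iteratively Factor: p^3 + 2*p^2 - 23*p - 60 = (p - 5)*(p^2 + 7*p + 12) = (p - 5)*(p + 4)*(p + 3)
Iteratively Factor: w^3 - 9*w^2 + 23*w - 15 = (w - 1)*(w^2 - 8*w + 15) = (w - 3)*(w - 1)*(w - 5)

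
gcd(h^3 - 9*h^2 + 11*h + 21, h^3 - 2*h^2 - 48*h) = 1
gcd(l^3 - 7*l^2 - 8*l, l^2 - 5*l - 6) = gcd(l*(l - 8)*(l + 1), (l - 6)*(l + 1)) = l + 1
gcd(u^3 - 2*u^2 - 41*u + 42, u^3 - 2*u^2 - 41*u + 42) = u^3 - 2*u^2 - 41*u + 42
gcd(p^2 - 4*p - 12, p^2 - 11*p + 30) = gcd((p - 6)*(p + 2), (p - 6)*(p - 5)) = p - 6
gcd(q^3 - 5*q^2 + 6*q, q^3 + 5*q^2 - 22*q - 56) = 1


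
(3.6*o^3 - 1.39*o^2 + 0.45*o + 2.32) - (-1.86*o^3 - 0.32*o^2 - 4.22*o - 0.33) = 5.46*o^3 - 1.07*o^2 + 4.67*o + 2.65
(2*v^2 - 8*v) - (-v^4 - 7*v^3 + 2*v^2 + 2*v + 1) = v^4 + 7*v^3 - 10*v - 1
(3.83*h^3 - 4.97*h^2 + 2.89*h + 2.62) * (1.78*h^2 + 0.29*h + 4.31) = 6.8174*h^5 - 7.7359*h^4 + 20.2102*h^3 - 15.919*h^2 + 13.2157*h + 11.2922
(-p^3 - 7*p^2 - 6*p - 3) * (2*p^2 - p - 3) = -2*p^5 - 13*p^4 - 2*p^3 + 21*p^2 + 21*p + 9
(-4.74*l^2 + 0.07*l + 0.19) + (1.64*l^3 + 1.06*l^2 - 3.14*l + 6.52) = 1.64*l^3 - 3.68*l^2 - 3.07*l + 6.71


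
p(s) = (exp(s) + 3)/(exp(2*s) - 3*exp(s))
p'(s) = (exp(s) + 3)*(-2*exp(2*s) + 3*exp(s))/(exp(2*s) - 3*exp(s))^2 + exp(s)/(exp(2*s) - 3*exp(s)) = (-exp(2*s) - 6*exp(s) + 9)*exp(-s)/(exp(2*s) - 6*exp(s) + 9)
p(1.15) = 12.33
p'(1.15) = -252.09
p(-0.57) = -2.59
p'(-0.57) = 1.58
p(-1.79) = -6.70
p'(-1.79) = 5.95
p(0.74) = -2.69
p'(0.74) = -4.65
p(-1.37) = -4.66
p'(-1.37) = 3.87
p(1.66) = 0.70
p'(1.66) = -1.87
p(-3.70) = -41.12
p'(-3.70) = 40.44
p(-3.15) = -24.01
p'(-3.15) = 23.33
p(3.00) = 0.07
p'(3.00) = -0.09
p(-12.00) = -162755.46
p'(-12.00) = 162754.79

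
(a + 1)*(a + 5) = a^2 + 6*a + 5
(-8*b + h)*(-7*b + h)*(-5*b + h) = -280*b^3 + 131*b^2*h - 20*b*h^2 + h^3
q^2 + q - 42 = (q - 6)*(q + 7)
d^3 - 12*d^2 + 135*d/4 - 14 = (d - 8)*(d - 7/2)*(d - 1/2)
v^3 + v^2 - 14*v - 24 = (v - 4)*(v + 2)*(v + 3)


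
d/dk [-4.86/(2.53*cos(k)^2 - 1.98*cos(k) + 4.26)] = (9.6228 - 24.5916*cos(k))*sin(k)/(2.53*cos(k)^2 - 1.98*cos(k) + 4.26)^2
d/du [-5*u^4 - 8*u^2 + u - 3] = -20*u^3 - 16*u + 1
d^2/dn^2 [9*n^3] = 54*n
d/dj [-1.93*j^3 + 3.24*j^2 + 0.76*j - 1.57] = -5.79*j^2 + 6.48*j + 0.76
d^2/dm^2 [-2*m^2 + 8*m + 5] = -4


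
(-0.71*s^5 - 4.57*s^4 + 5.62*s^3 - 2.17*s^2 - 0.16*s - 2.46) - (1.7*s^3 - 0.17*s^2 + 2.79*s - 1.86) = -0.71*s^5 - 4.57*s^4 + 3.92*s^3 - 2.0*s^2 - 2.95*s - 0.6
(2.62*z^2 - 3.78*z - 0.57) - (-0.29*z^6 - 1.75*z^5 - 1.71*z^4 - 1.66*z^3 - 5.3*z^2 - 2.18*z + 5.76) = 0.29*z^6 + 1.75*z^5 + 1.71*z^4 + 1.66*z^3 + 7.92*z^2 - 1.6*z - 6.33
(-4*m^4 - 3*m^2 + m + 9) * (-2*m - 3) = 8*m^5 + 12*m^4 + 6*m^3 + 7*m^2 - 21*m - 27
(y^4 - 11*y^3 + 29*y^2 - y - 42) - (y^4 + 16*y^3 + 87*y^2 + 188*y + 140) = -27*y^3 - 58*y^2 - 189*y - 182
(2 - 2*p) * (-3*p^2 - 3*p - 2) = 6*p^3 - 2*p - 4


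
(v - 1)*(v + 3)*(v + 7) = v^3 + 9*v^2 + 11*v - 21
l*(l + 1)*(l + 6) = l^3 + 7*l^2 + 6*l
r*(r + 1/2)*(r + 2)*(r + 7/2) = r^4 + 6*r^3 + 39*r^2/4 + 7*r/2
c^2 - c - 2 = (c - 2)*(c + 1)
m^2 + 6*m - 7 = (m - 1)*(m + 7)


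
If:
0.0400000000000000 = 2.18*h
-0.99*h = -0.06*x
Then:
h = 0.02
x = 0.30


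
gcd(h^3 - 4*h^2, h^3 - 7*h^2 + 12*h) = h^2 - 4*h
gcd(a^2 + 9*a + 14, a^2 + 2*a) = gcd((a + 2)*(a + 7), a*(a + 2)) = a + 2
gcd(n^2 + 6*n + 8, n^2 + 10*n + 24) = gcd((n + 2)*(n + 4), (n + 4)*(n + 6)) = n + 4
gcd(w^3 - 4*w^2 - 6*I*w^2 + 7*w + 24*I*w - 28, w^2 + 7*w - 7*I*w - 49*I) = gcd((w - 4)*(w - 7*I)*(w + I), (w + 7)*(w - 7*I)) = w - 7*I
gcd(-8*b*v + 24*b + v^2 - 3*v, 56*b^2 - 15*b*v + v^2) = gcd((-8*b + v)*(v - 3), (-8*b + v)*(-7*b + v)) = -8*b + v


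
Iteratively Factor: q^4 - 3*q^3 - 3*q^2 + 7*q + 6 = (q + 1)*(q^3 - 4*q^2 + q + 6) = (q + 1)^2*(q^2 - 5*q + 6) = (q - 2)*(q + 1)^2*(q - 3)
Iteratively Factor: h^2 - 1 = (h - 1)*(h + 1)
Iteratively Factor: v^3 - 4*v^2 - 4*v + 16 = (v + 2)*(v^2 - 6*v + 8) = (v - 2)*(v + 2)*(v - 4)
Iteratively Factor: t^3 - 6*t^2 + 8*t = (t)*(t^2 - 6*t + 8) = t*(t - 4)*(t - 2)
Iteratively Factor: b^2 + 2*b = (b + 2)*(b)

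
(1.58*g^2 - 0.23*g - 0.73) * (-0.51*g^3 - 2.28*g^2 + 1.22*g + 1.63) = -0.8058*g^5 - 3.4851*g^4 + 2.8243*g^3 + 3.9592*g^2 - 1.2655*g - 1.1899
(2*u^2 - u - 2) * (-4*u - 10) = -8*u^3 - 16*u^2 + 18*u + 20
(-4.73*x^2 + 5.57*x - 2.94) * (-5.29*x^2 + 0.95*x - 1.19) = 25.0217*x^4 - 33.9588*x^3 + 26.4728*x^2 - 9.4213*x + 3.4986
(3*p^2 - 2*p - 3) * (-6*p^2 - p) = -18*p^4 + 9*p^3 + 20*p^2 + 3*p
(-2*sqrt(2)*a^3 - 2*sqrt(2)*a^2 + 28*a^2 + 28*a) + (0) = -2*sqrt(2)*a^3 - 2*sqrt(2)*a^2 + 28*a^2 + 28*a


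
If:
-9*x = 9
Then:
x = -1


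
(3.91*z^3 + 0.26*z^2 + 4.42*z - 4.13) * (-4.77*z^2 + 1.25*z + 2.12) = -18.6507*z^5 + 3.6473*z^4 - 12.4692*z^3 + 25.7763*z^2 + 4.2079*z - 8.7556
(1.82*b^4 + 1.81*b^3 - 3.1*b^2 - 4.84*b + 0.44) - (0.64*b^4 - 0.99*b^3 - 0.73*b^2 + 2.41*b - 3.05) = 1.18*b^4 + 2.8*b^3 - 2.37*b^2 - 7.25*b + 3.49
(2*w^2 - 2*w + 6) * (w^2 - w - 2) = 2*w^4 - 4*w^3 + 4*w^2 - 2*w - 12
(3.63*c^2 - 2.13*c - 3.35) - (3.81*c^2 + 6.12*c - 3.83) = -0.18*c^2 - 8.25*c + 0.48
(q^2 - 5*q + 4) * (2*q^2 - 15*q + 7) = 2*q^4 - 25*q^3 + 90*q^2 - 95*q + 28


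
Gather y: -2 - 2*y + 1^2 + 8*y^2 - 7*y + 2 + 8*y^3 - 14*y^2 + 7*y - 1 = 8*y^3 - 6*y^2 - 2*y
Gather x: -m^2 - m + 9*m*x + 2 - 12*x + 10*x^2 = -m^2 - m + 10*x^2 + x*(9*m - 12) + 2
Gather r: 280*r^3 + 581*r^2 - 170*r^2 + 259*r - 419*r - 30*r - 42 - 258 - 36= 280*r^3 + 411*r^2 - 190*r - 336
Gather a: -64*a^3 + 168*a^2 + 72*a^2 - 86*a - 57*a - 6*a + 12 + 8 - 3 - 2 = -64*a^3 + 240*a^2 - 149*a + 15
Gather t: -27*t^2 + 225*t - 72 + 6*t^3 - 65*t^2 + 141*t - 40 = 6*t^3 - 92*t^2 + 366*t - 112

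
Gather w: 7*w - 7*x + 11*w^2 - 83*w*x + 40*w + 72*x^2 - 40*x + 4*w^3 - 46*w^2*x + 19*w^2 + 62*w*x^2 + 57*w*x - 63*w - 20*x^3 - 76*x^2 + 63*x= 4*w^3 + w^2*(30 - 46*x) + w*(62*x^2 - 26*x - 16) - 20*x^3 - 4*x^2 + 16*x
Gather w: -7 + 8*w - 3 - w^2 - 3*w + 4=-w^2 + 5*w - 6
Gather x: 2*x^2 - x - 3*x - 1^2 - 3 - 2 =2*x^2 - 4*x - 6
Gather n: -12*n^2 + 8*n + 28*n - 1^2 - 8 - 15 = -12*n^2 + 36*n - 24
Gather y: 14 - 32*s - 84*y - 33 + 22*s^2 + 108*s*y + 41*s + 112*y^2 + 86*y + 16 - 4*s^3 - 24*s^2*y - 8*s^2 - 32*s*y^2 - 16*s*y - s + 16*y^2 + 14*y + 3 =-4*s^3 + 14*s^2 + 8*s + y^2*(128 - 32*s) + y*(-24*s^2 + 92*s + 16)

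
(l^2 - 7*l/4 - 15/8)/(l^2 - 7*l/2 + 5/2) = (l + 3/4)/(l - 1)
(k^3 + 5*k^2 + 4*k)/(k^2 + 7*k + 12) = k*(k + 1)/(k + 3)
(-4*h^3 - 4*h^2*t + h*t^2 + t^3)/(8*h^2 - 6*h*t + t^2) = (2*h^2 + 3*h*t + t^2)/(-4*h + t)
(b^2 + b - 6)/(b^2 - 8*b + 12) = (b + 3)/(b - 6)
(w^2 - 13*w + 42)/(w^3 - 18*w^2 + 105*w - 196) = (w - 6)/(w^2 - 11*w + 28)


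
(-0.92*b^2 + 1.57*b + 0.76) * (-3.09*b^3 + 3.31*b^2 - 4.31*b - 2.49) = 2.8428*b^5 - 7.8965*b^4 + 6.8135*b^3 - 1.9603*b^2 - 7.1849*b - 1.8924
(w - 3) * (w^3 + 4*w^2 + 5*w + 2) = w^4 + w^3 - 7*w^2 - 13*w - 6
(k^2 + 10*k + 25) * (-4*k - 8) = -4*k^3 - 48*k^2 - 180*k - 200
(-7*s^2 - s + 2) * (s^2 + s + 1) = -7*s^4 - 8*s^3 - 6*s^2 + s + 2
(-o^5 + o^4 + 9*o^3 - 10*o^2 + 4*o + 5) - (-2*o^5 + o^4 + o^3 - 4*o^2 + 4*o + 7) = o^5 + 8*o^3 - 6*o^2 - 2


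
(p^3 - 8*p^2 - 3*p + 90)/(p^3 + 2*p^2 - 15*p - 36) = (p^2 - 11*p + 30)/(p^2 - p - 12)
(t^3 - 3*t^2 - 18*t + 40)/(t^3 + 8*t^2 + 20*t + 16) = (t^2 - 7*t + 10)/(t^2 + 4*t + 4)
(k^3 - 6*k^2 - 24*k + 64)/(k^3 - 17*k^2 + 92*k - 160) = (k^2 + 2*k - 8)/(k^2 - 9*k + 20)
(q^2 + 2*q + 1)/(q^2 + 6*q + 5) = (q + 1)/(q + 5)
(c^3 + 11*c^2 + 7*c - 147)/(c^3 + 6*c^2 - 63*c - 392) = (c - 3)/(c - 8)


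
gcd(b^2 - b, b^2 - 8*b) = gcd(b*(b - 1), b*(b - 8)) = b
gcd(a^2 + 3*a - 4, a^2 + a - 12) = a + 4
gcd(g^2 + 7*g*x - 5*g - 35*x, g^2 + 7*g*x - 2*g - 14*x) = g + 7*x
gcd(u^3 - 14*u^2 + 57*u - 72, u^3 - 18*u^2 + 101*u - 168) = u^2 - 11*u + 24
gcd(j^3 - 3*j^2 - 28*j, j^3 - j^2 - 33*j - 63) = j - 7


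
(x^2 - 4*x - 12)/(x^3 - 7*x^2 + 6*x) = (x + 2)/(x*(x - 1))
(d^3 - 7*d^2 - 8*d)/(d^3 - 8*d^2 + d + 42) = d*(d^2 - 7*d - 8)/(d^3 - 8*d^2 + d + 42)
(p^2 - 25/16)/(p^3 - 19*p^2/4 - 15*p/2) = (p - 5/4)/(p*(p - 6))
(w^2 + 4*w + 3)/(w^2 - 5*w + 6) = (w^2 + 4*w + 3)/(w^2 - 5*w + 6)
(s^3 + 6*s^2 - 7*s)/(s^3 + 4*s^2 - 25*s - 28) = s*(s - 1)/(s^2 - 3*s - 4)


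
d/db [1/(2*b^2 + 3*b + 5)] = (-4*b - 3)/(2*b^2 + 3*b + 5)^2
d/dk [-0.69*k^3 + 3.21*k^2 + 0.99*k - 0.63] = -2.07*k^2 + 6.42*k + 0.99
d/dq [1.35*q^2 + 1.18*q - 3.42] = 2.7*q + 1.18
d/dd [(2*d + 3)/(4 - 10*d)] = 19/(2*(25*d^2 - 20*d + 4))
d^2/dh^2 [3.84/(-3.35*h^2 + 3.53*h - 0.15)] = (86.1888*h^2 - 90.81984*h - 3.84*(6.7*h - 3.53)*(13.4*h - 7.06) + 3.8592)/(3.35*h^2 - 3.53*h + 0.15)^3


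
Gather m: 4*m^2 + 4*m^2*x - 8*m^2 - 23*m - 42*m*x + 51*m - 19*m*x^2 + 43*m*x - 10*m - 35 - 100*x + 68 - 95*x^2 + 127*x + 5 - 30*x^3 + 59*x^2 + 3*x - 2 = m^2*(4*x - 4) + m*(-19*x^2 + x + 18) - 30*x^3 - 36*x^2 + 30*x + 36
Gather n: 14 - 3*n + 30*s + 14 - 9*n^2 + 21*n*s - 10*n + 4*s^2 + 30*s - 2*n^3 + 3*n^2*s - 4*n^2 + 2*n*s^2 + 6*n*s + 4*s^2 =-2*n^3 + n^2*(3*s - 13) + n*(2*s^2 + 27*s - 13) + 8*s^2 + 60*s + 28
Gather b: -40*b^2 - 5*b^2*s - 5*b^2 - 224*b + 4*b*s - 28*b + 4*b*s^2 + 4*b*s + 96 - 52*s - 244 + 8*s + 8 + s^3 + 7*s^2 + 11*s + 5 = b^2*(-5*s - 45) + b*(4*s^2 + 8*s - 252) + s^3 + 7*s^2 - 33*s - 135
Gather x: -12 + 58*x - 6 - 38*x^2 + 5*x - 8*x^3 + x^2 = -8*x^3 - 37*x^2 + 63*x - 18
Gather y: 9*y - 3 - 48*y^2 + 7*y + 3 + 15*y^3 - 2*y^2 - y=15*y^3 - 50*y^2 + 15*y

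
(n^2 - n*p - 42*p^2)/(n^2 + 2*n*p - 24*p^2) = (-n + 7*p)/(-n + 4*p)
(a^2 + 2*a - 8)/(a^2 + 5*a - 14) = (a + 4)/(a + 7)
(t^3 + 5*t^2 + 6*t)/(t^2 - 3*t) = (t^2 + 5*t + 6)/(t - 3)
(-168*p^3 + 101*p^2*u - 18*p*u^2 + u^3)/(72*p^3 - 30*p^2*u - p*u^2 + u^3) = (-56*p^2 + 15*p*u - u^2)/(24*p^2 - 2*p*u - u^2)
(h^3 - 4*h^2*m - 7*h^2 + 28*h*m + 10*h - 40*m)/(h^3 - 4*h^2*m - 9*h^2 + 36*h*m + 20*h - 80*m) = (h - 2)/(h - 4)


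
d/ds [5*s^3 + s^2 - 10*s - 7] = 15*s^2 + 2*s - 10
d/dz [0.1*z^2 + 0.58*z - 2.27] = 0.2*z + 0.58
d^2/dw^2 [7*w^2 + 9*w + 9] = 14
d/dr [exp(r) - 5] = exp(r)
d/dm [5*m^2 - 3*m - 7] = 10*m - 3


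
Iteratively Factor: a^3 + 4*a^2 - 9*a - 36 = (a + 3)*(a^2 + a - 12) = (a - 3)*(a + 3)*(a + 4)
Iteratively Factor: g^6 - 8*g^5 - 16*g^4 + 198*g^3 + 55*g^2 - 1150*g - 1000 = (g + 1)*(g^5 - 9*g^4 - 7*g^3 + 205*g^2 - 150*g - 1000) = (g + 1)*(g + 2)*(g^4 - 11*g^3 + 15*g^2 + 175*g - 500) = (g - 5)*(g + 1)*(g + 2)*(g^3 - 6*g^2 - 15*g + 100) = (g - 5)*(g + 1)*(g + 2)*(g + 4)*(g^2 - 10*g + 25) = (g - 5)^2*(g + 1)*(g + 2)*(g + 4)*(g - 5)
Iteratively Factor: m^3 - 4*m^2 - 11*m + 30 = (m - 2)*(m^2 - 2*m - 15) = (m - 5)*(m - 2)*(m + 3)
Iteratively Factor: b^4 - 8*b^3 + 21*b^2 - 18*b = (b - 2)*(b^3 - 6*b^2 + 9*b) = (b - 3)*(b - 2)*(b^2 - 3*b) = b*(b - 3)*(b - 2)*(b - 3)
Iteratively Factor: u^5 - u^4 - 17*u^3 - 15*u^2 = (u + 1)*(u^4 - 2*u^3 - 15*u^2) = (u - 5)*(u + 1)*(u^3 + 3*u^2) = (u - 5)*(u + 1)*(u + 3)*(u^2) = u*(u - 5)*(u + 1)*(u + 3)*(u)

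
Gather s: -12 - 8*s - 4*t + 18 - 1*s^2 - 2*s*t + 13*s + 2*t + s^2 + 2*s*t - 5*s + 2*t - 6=0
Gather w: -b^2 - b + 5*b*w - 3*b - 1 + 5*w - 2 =-b^2 - 4*b + w*(5*b + 5) - 3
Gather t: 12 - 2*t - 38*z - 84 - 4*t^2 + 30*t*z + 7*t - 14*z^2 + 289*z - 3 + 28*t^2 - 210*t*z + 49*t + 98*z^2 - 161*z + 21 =24*t^2 + t*(54 - 180*z) + 84*z^2 + 90*z - 54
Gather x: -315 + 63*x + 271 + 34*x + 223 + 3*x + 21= 100*x + 200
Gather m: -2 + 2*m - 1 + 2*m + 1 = 4*m - 2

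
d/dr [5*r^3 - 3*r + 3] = 15*r^2 - 3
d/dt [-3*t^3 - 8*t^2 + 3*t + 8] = -9*t^2 - 16*t + 3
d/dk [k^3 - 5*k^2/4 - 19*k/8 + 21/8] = 3*k^2 - 5*k/2 - 19/8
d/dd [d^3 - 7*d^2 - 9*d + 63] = 3*d^2 - 14*d - 9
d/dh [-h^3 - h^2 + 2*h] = -3*h^2 - 2*h + 2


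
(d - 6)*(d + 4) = d^2 - 2*d - 24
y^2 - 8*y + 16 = (y - 4)^2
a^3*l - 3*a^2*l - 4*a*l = a*(a - 4)*(a*l + l)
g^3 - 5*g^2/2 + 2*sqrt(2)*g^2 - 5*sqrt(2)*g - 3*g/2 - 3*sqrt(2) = (g - 3)*(g + 1/2)*(g + 2*sqrt(2))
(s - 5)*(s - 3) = s^2 - 8*s + 15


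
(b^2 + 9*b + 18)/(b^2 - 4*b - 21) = (b + 6)/(b - 7)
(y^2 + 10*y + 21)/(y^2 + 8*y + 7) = (y + 3)/(y + 1)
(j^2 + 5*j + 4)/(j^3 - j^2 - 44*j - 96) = (j + 1)/(j^2 - 5*j - 24)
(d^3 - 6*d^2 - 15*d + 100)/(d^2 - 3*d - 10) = (d^2 - d - 20)/(d + 2)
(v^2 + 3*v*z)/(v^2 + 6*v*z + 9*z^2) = v/(v + 3*z)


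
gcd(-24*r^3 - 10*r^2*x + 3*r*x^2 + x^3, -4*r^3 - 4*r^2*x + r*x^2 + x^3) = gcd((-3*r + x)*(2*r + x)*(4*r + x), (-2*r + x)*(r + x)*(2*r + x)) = 2*r + x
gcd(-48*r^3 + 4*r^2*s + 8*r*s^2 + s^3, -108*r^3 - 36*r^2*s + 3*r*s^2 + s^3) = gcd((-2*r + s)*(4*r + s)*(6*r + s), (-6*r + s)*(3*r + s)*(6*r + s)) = 6*r + s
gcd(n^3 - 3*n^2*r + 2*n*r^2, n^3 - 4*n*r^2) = -n^2 + 2*n*r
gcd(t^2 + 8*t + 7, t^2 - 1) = t + 1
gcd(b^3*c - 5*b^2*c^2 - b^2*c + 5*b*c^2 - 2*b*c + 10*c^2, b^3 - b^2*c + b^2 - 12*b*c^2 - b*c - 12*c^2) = b + 1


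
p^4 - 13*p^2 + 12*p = p*(p - 3)*(p - 1)*(p + 4)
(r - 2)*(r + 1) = r^2 - r - 2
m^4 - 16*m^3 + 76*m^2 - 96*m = m*(m - 8)*(m - 6)*(m - 2)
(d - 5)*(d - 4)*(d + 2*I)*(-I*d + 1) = -I*d^4 + 3*d^3 + 9*I*d^3 - 27*d^2 - 18*I*d^2 + 60*d - 18*I*d + 40*I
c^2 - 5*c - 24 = (c - 8)*(c + 3)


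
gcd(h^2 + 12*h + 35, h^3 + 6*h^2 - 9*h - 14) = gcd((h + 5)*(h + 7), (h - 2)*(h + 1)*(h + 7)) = h + 7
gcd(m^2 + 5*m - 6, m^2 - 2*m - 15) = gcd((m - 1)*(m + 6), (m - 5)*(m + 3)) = 1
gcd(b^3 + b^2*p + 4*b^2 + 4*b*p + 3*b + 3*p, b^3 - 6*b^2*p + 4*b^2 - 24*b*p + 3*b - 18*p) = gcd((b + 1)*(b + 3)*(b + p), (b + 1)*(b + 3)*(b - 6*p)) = b^2 + 4*b + 3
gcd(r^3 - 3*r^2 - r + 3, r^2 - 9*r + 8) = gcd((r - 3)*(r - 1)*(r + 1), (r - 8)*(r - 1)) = r - 1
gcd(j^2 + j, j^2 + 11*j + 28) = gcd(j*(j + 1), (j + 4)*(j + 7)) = 1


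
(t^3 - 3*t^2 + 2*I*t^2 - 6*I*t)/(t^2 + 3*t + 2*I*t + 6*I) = t*(t - 3)/(t + 3)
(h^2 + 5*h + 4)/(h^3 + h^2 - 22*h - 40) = (h + 1)/(h^2 - 3*h - 10)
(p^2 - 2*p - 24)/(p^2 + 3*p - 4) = (p - 6)/(p - 1)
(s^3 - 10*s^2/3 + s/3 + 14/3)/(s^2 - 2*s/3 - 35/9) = 3*(s^2 - s - 2)/(3*s + 5)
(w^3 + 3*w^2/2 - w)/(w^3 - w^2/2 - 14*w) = (-2*w^2 - 3*w + 2)/(-2*w^2 + w + 28)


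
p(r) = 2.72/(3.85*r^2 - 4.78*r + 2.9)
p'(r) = 2.72*(4.78 - 7.7*r)/(3.85*r^2 - 4.78*r + 2.9)^2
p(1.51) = 0.61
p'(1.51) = -0.94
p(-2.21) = 0.08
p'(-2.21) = 0.06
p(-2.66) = 0.06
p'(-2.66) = 0.04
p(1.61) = 0.52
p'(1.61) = -0.77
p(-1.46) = 0.15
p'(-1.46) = 0.13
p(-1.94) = 0.10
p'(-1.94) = 0.08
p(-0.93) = 0.25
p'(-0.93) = 0.29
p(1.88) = 0.36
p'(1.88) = -0.47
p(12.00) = 0.01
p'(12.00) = -0.00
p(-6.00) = 0.02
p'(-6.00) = 0.00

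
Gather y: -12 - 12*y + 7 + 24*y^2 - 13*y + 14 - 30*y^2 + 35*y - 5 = -6*y^2 + 10*y + 4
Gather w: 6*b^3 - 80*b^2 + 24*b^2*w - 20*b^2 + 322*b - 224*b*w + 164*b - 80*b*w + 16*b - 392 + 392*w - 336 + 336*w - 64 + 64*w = 6*b^3 - 100*b^2 + 502*b + w*(24*b^2 - 304*b + 792) - 792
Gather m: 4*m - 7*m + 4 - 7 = -3*m - 3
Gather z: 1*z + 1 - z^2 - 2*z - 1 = -z^2 - z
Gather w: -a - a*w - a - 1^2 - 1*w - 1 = -2*a + w*(-a - 1) - 2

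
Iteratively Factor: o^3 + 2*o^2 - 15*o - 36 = (o + 3)*(o^2 - o - 12) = (o + 3)^2*(o - 4)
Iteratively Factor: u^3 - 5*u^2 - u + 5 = (u + 1)*(u^2 - 6*u + 5) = (u - 1)*(u + 1)*(u - 5)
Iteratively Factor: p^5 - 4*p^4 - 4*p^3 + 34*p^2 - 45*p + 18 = (p - 1)*(p^4 - 3*p^3 - 7*p^2 + 27*p - 18) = (p - 1)^2*(p^3 - 2*p^2 - 9*p + 18) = (p - 3)*(p - 1)^2*(p^2 + p - 6) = (p - 3)*(p - 2)*(p - 1)^2*(p + 3)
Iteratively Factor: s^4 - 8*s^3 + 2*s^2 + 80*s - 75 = (s - 1)*(s^3 - 7*s^2 - 5*s + 75) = (s - 5)*(s - 1)*(s^2 - 2*s - 15) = (s - 5)^2*(s - 1)*(s + 3)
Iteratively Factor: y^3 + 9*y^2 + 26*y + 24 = (y + 2)*(y^2 + 7*y + 12) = (y + 2)*(y + 4)*(y + 3)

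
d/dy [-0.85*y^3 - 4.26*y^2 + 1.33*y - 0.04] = -2.55*y^2 - 8.52*y + 1.33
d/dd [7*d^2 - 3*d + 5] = 14*d - 3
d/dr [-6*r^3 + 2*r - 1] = 2 - 18*r^2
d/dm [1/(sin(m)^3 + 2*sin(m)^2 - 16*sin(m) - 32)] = (-3*sin(m)^2 - 4*sin(m) + 16)*cos(m)/(sin(m)^3 + 2*sin(m)^2 - 16*sin(m) - 32)^2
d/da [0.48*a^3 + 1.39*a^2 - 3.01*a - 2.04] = 1.44*a^2 + 2.78*a - 3.01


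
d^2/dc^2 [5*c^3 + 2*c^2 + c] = 30*c + 4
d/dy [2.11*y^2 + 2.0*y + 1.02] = 4.22*y + 2.0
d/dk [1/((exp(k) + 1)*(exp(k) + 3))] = 2*(-exp(k) - 2)*exp(k)/(exp(4*k) + 8*exp(3*k) + 22*exp(2*k) + 24*exp(k) + 9)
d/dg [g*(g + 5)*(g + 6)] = 3*g^2 + 22*g + 30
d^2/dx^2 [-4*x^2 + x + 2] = -8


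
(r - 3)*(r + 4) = r^2 + r - 12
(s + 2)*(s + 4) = s^2 + 6*s + 8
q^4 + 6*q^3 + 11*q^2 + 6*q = q*(q + 1)*(q + 2)*(q + 3)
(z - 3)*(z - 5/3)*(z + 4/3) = z^3 - 10*z^2/3 - 11*z/9 + 20/3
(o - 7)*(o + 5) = o^2 - 2*o - 35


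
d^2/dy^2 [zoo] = 0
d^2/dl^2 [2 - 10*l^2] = -20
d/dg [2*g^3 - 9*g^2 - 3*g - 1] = 6*g^2 - 18*g - 3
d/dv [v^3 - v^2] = v*(3*v - 2)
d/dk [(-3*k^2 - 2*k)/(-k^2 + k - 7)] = (-5*k^2 + 42*k + 14)/(k^4 - 2*k^3 + 15*k^2 - 14*k + 49)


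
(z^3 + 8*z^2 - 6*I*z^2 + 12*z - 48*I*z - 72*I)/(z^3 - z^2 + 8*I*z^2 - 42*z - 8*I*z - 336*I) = (z^2 + z*(2 - 6*I) - 12*I)/(z^2 + z*(-7 + 8*I) - 56*I)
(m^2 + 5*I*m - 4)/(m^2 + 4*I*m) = (m + I)/m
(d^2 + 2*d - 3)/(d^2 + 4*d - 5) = (d + 3)/(d + 5)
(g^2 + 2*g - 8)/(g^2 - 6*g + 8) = (g + 4)/(g - 4)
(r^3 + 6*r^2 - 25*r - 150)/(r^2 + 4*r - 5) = (r^2 + r - 30)/(r - 1)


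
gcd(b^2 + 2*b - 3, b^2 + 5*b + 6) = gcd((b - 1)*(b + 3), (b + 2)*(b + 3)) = b + 3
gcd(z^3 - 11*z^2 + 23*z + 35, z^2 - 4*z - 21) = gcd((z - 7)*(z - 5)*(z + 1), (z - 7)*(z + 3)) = z - 7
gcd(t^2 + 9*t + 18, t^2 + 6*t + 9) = t + 3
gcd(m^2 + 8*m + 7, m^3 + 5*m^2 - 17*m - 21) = m^2 + 8*m + 7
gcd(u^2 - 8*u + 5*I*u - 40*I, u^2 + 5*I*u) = u + 5*I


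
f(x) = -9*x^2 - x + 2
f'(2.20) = -40.60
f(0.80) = -4.56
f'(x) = -18*x - 1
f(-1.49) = -16.49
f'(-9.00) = 161.00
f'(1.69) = -31.42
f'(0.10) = -2.80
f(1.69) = -25.39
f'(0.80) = -15.40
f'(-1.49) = 25.82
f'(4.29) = -78.22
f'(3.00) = -55.00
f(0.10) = 1.81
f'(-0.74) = 12.32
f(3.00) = -82.00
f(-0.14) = 1.96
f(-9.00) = -718.00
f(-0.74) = -2.19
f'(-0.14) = 1.52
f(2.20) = -43.76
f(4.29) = -167.93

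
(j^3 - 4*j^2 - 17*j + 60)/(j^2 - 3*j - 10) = (j^2 + j - 12)/(j + 2)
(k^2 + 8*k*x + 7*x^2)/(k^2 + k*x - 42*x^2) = (-k - x)/(-k + 6*x)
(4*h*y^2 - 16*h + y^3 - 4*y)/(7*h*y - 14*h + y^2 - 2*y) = (4*h*y + 8*h + y^2 + 2*y)/(7*h + y)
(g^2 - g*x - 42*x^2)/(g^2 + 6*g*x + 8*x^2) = (g^2 - g*x - 42*x^2)/(g^2 + 6*g*x + 8*x^2)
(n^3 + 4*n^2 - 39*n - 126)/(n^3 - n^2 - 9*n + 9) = (n^2 + n - 42)/(n^2 - 4*n + 3)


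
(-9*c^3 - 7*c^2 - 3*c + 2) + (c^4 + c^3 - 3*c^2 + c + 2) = c^4 - 8*c^3 - 10*c^2 - 2*c + 4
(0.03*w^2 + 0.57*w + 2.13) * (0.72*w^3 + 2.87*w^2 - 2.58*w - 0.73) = 0.0216*w^5 + 0.4965*w^4 + 3.0921*w^3 + 4.6206*w^2 - 5.9115*w - 1.5549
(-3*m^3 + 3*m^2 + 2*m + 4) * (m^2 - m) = -3*m^5 + 6*m^4 - m^3 + 2*m^2 - 4*m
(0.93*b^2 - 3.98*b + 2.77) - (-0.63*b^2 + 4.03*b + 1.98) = 1.56*b^2 - 8.01*b + 0.79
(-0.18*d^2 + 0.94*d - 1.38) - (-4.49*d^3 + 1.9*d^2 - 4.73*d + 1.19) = 4.49*d^3 - 2.08*d^2 + 5.67*d - 2.57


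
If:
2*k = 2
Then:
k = 1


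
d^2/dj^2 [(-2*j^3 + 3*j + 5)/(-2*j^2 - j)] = 10*(-2*j^3 - 12*j^2 - 6*j - 1)/(j^3*(8*j^3 + 12*j^2 + 6*j + 1))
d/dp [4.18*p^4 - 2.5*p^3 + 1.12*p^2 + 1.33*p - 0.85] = 16.72*p^3 - 7.5*p^2 + 2.24*p + 1.33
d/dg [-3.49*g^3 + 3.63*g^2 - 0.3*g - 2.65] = -10.47*g^2 + 7.26*g - 0.3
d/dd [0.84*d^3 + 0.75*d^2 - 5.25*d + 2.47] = 2.52*d^2 + 1.5*d - 5.25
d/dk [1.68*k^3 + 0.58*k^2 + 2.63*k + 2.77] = 5.04*k^2 + 1.16*k + 2.63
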